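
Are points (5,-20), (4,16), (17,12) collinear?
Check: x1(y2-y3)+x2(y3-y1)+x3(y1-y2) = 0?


5*(16-12) + 4*(12+ 20) + 17*(-20-16)
= 20 + 128 - 612 = -464

No, not collinear (determinant = -464)


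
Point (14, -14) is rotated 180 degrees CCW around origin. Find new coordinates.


cos(180) = -1, sin(180) = 0
x' = 14*(-1) + 14*0 = -14
y' = 14*0 - 14*(-1) = 14

(-14, 14)


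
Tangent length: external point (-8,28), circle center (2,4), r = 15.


d = sqrt((-8-2)^2 + (28-4)^2) = sqrt(100+576) = 26.0000
L = sqrt(676.0000 - 225) = sqrt(451.0000) = 21.2368

21.2368


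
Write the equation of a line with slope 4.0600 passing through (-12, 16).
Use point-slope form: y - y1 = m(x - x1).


y - 16 = 4.0600(x + 12)
y = 4.0600x + 16 - 4.0600*(-12)
y = 4.0600x + 64.7200

y = 4.0600x + 64.7200


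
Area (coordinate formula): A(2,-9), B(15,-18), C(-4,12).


2*(-18-12) = -60
15*(12+ 9) = 315
-4*(-9+ 18) = -36
sum = 219
Area = |219|/2 = 109.5000

109.5000 sq units


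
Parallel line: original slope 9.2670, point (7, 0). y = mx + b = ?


Parallel lines have equal slopes.
m2 = 9.2670
b2 = 0 - 9.2670*7 = -64.8690

y = 9.2670x - 64.8690


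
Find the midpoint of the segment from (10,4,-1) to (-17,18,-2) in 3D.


Mx = (10- 17)/2 = -3.5000
My = (4+18)/2 = 11.0000
Mz = (-1- 2)/2 = -1.5000

M = (-3.5000, 11.0000, -1.5000)


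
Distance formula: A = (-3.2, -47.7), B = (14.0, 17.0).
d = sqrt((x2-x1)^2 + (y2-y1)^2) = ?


dx = 14.0 + 3.2 = 17.2
dy = 17.0 + 47.7 = 64.7
d = sqrt(295.84 + 4186.09) = sqrt(4481.93) = 66.9472

66.9472


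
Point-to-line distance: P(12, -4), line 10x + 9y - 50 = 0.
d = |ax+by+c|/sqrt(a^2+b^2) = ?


|10*12 + 9*(-4) - 50| = |34| = 34
sqrt(100 + 81) = sqrt(181) = 13.4536
d = 34/sqrt(181) = 2.5272

2.5272


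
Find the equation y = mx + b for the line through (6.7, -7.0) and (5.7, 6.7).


m = (13.7)/(-1.0) = -13.7000
b = y1 - m*x1 = -7.0 - (13.7*6.7)/(-1.0) = -7.0 + 91.7900 = 84.7900

y = -13.7000x + 84.7900


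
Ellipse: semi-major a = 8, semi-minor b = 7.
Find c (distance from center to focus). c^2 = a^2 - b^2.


c^2 = 8^2 - 7^2 = 64 - 49 = 15
c = sqrt(15) = 3.8730

c = 3.8730


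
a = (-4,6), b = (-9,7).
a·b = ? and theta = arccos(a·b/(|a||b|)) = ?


a·b = -4*(-9) + 6*7 = 36 + 42 = 78
|a| = sqrt(16+36) = 7.2111
|b| = sqrt(81+49) = 11.4018
cos(theta) = 78/(sqrt(52)*sqrt(130)) = 78/sqrt(6760) = 0.948683
theta = arccos(78/sqrt(6760)) = 18.4349 degrees

a·b = 78, theta = 18.4349 deg


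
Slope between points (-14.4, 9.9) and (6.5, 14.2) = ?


dy = 14.2 - 9.9 = 4.3
dx = 6.5 + 14.4 = 20.9
m = 4.3/20.9 = 0.2057

m = 0.2057


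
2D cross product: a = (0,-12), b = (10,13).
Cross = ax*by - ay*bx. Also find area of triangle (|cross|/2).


cross = 0*13 + 12*10 = 0 + 120 = 120
Triangle area = |120|/2 = 120/2 = 60.0000

cross = 120, triangle area = 60.0000


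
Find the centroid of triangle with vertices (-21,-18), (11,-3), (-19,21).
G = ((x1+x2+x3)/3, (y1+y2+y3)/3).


Gx = (-21+11- 19)/3 = -29/3 = -9.6667
Gy = (-18- 3+21)/3 = 0/3 = 0

G = (-9.6667, 0)


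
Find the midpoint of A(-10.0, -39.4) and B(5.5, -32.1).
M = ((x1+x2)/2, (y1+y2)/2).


Mx = (-10.0 + 5.5)/2 = -4.5/2 = -2.2500
My = (-39.4 - 32.1)/2 = -71.5/2 = -35.7500

(-2.2500, -35.7500)


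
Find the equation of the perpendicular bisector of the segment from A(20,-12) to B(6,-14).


Midpoint = (13, -13)
Slope of AB = dy/dx = -2/(-14) = 0.1429
Perp slope = -dx/dy = -14/2 = -7.0000
b = My - (perp slope)*Mx = -13 + (-14*13)/(-2) = -13 + 91.0000 = 78.0000

y = -7.0000x + 78.0000


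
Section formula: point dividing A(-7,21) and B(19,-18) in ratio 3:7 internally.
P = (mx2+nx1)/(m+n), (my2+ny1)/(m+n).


Px = (3*19 + 7*(-7))/10 = 8/10 = 0.8000
Py = (3*(-18) + 7*21)/10 = 93/10 = 9.3000

P = (0.8000, 9.3000)


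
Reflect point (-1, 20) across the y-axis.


Reflection rule for y-axis: (-x, y)
(-1, 20) -> (1, 20)

(1, 20)


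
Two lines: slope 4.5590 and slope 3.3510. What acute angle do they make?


m1-m2 = 1.208
1+m1*m2 = 16.277209
tan(theta) = |1.208/16.277209| = 0.074214
theta = arctan(|1.208/16.277209|) = 4.2444 degrees (acute angle)

4.2444 degrees


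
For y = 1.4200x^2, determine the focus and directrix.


a = 1.4200
1/(4a) = 0.1761
Focus = (0, 0.1761)
Directrix: y = -0.1761

Focus = (0, 0.1761), Directrix: y = -0.1761


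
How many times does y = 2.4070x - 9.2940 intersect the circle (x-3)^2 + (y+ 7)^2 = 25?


Substitute y = 2.4070x - 9.2940: (x-3)^2 + (2.4070x- 9.2940+ 7)^2 = 25
Expand to Ax^2 + Bx + C = 0, where b-k = -2.294
A = 1+m^2 = 6.793649
B = 2(m(b-k) - h) = 2(2.4070*(-2.294) - 3) = -17.043316
C = h^2 + (b-k)^2 - r^2 = 9 + 5.262436 - 25 = -10.737564
disc = B^2-4AC = 290.4746 + 291.7890 = 582.2636
disc > 0

2 intersection points


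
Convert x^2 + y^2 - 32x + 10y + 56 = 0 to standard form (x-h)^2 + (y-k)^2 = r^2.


h = -D/2 = 32/2 = 16
k = -E/2 = -10/2 = -5
r^2 = h^2 + k^2 - F = 256 + 25 - 56 = 225
r = 15

Center (16, -5), radius = 15


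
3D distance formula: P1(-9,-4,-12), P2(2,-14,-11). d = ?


dx=11, dy=-10, dz=1
d = sqrt(121+100+1) = sqrt(222) = 14.8997

14.8997


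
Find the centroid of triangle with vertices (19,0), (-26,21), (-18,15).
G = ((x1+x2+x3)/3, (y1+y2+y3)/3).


Gx = (19- 26- 18)/3 = -25/3 = -8.3333
Gy = (0+21+15)/3 = 36/3 = 12.0000

G = (-8.3333, 12.0000)


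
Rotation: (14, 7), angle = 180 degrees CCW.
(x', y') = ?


cos(180) = -1, sin(180) = 0
x' = 14*(-1) - 7*0 = -14
y' = 14*0 + 7*(-1) = -7

(-14, -7)


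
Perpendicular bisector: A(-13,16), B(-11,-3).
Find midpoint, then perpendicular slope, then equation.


Midpoint = (-12, 6.5)
Slope of AB = dy/dx = -19/2 = -9.5000
Perp slope = -dx/dy = 2/19 = 0.1053
b = My - (perp slope)*Mx = 6.5 + (2*(-12))/(-19) = 6.5 + 1.2632 = 7.7632

y = 0.1053x + 7.7632


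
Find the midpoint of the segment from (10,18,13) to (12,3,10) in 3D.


Mx = (10+12)/2 = 11.0000
My = (18+3)/2 = 10.5000
Mz = (13+10)/2 = 11.5000

M = (11.0000, 10.5000, 11.5000)


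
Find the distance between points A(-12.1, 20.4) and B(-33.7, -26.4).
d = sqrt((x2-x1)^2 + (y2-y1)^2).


dx = -33.7 + 12.1 = -21.6
dy = -26.4 - 20.4 = -46.8
d = sqrt(466.56 + 2190.24) = sqrt(2656.8) = 51.5442

51.5442


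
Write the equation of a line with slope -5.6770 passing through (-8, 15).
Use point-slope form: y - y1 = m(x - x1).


y - 15 = -5.6770(x + 8)
y = -5.6770x + 15 + 5.6770*(-8)
y = -5.6770x - 30.4160

y = -5.6770x - 30.4160


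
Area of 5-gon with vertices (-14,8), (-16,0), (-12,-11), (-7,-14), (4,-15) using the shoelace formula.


sum(xi*y_{i+1}) = -14*0 - 16*(-11) - 12*(-14) - 7*(-15) + 4*8 = 481
sum(yi*x_{i+1}) = 8*(-16) + 0*(-12) - 11*(-7) - 14*4 - 15*(-14) = 103
Area = |481 - 103|/2 = 378/2 = 189.0000

189.0000 sq units


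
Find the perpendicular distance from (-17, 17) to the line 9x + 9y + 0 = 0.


|9*(-17) + 9*17 + 0| = |0| = 0
sqrt(81 + 81) = sqrt(162) = 12.7279
d = 0/sqrt(162) = 0

0


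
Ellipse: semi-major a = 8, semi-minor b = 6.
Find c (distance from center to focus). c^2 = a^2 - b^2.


c^2 = 8^2 - 6^2 = 64 - 36 = 28
c = sqrt(28) = 5.2915

c = 5.2915


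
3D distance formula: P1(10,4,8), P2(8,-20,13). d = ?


dx=-2, dy=-24, dz=5
d = sqrt(4+576+25) = sqrt(605) = 24.5967

24.5967


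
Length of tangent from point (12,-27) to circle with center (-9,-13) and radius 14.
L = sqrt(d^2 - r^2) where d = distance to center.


d = sqrt((12+ 9)^2 + (-27+ 13)^2) = sqrt(441+196) = 25.2389
L = sqrt(637.0000 - 196) = sqrt(441.0000) = 21.0000

21.0000


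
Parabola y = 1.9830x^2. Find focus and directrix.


a = 1.9830
1/(4a) = 0.1261
Focus = (0, 0.1261)
Directrix: y = -0.1261

Focus = (0, 0.1261), Directrix: y = -0.1261


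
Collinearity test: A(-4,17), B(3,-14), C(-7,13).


-4*(-14-13) + 3*(13-17) - 7*(17+ 14)
= 108 - 12 - 217 = -121

No, not collinear (determinant = -121)


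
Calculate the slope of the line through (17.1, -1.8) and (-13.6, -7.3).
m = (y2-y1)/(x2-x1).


dy = -7.3 + 1.8 = -5.5
dx = -13.6 - 17.1 = -30.7
m = -5.5/(-30.7) = 0.1792

m = 0.1792


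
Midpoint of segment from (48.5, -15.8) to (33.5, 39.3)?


Mx = (48.5 + 33.5)/2 = 82.0/2 = 41.0000
My = (-15.8 + 39.3)/2 = 23.5/2 = 11.7500

(41.0000, 11.7500)


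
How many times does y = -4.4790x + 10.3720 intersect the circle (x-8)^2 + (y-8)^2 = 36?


Substitute y = -4.4790x + 10.3720: (x-8)^2 + (-4.4790x+10.3720-8)^2 = 36
Expand to Ax^2 + Bx + C = 0, where b-k = 2.372
A = 1+m^2 = 21.061441
B = 2(m(b-k) - h) = 2(-4.4790*2.372 - 8) = -37.248376
C = h^2 + (b-k)^2 - r^2 = 64 + 5.626384 - 36 = 33.626384
disc = B^2-4AC = 1387.4415 - 2832.8804 = -1445.4389
disc < 0

0 intersection points


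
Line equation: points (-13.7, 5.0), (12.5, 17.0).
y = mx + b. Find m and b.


m = (12.0)/(26.2) = 0.4580
b = y1 - m*x1 = 5.0 - (12.0*(-13.7))/(26.2) = 5.0 + 6.2748 = 11.2748

y = 0.4580x + 11.2748


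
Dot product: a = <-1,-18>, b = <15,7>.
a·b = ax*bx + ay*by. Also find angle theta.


a·b = -1*15 - 18*7 = -15 - 126 = -141
|a| = sqrt(1+324) = 18.0278
|b| = sqrt(225+49) = 16.5529
cos(theta) = -141/(sqrt(325)*sqrt(274)) = -141/sqrt(89050) = -0.472500
theta = arccos(-141/sqrt(89050)) = 118.1967 degrees

a·b = -141, theta = 118.1967 deg


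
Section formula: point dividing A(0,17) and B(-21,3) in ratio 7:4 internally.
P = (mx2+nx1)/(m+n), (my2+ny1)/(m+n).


Px = (7*(-21) + 4*0)/11 = -147/11 = -13.3636
Py = (7*3 + 4*17)/11 = 89/11 = 8.0909

P = (-13.3636, 8.0909)


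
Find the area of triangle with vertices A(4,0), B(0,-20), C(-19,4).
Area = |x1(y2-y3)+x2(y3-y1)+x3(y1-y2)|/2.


4*(-20-4) = -96
0*(4-0) = 0
-19*(0+ 20) = -380
sum = -476
Area = |-476|/2 = 238.0000

238.0000 sq units


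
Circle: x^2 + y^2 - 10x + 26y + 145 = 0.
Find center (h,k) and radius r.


h = -D/2 = 10/2 = 5
k = -E/2 = -26/2 = -13
r^2 = h^2 + k^2 - F = 25 + 169 - 145 = 49
r = 7

Center (5, -13), radius = 7


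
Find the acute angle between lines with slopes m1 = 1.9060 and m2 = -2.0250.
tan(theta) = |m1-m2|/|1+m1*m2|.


m1-m2 = 3.931
1+m1*m2 = -2.85965
tan(theta) = |3.931/(-2.85965)| = 1.374644
theta = arctan(|3.931/(-2.85965)|) = 53.9656 degrees (acute angle)

53.9656 degrees


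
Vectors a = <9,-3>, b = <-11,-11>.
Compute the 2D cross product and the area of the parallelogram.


cross = 9*(-11) + 3*(-11) = -99 - 33 = -132
Parallelogram area = |-132| = 132

cross = -132, parallelogram area = 132


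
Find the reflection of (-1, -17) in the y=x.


Reflection rule for y=x: (y, x)
(-1, -17) -> (-17, -1)

(-17, -1)


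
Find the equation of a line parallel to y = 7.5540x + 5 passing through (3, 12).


Parallel lines have equal slopes.
m2 = 7.5540
b2 = 12 - 7.5540*3 = -10.6620

y = 7.5540x - 10.6620


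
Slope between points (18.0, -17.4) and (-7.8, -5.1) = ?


dy = -5.1 + 17.4 = 12.3
dx = -7.8 - 18.0 = -25.8
m = 12.3/(-25.8) = -0.4767

m = -0.4767


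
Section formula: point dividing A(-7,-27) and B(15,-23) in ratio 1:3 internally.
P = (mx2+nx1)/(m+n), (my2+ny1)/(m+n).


Px = (1*15 + 3*(-7))/4 = -6/4 = -1.5000
Py = (1*(-23) + 3*(-27))/4 = -104/4 = -26.0000

P = (-1.5000, -26.0000)


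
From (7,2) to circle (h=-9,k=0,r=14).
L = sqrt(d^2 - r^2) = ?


d = sqrt((7+ 9)^2 + (2-0)^2) = sqrt(256+4) = 16.1245
L = sqrt(260.0000 - 196) = sqrt(64.0000) = 8.0000

8.0000


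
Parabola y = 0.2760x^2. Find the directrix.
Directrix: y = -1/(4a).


a = 0.2760
1/(4a) = 0.9058
directrix: y = -0.9058 = -0.9058

y = -0.9058


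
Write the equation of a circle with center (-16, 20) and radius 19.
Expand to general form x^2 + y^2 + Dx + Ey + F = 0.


(x+ 16)^2 + (y-20)^2 = 19^2
D = -2h = 32, E = -2k = -40
F = h^2+k^2-r^2 = 256+400-361 = 295

x^2 + y^2 + 32x - 40y + 295 = 0


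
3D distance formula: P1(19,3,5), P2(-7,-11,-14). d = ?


dx=-26, dy=-14, dz=-19
d = sqrt(676+196+361) = sqrt(1233) = 35.1141

35.1141


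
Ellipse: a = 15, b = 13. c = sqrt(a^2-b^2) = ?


c^2 = 15^2 - 13^2 = 225 - 169 = 56
c = sqrt(56) = 7.4833

c = 7.4833


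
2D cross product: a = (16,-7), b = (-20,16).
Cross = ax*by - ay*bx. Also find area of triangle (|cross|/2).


cross = 16*16 + 7*(-20) = 256 - 140 = 116
Triangle area = |116|/2 = 116/2 = 58.0000

cross = 116, triangle area = 58.0000


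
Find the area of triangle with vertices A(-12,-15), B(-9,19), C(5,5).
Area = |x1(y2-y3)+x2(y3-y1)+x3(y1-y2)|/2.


-12*(19-5) = -168
-9*(5+ 15) = -180
5*(-15-19) = -170
sum = -518
Area = |-518|/2 = 259.0000

259.0000 sq units


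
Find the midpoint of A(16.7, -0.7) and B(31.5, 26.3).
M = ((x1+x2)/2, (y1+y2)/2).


Mx = (16.7 + 31.5)/2 = 48.2/2 = 24.1000
My = (-0.7 + 26.3)/2 = 25.6/2 = 12.8000

(24.1000, 12.8000)


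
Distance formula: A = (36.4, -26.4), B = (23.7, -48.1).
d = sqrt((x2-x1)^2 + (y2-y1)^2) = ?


dx = 23.7 - 36.4 = -12.7
dy = -48.1 + 26.4 = -21.7
d = sqrt(161.29 + 470.89) = sqrt(632.18) = 25.1432

25.1432


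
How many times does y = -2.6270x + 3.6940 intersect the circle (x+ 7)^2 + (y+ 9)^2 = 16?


Substitute y = -2.6270x + 3.6940: (x+ 7)^2 + (-2.6270x+3.6940+ 9)^2 = 16
Expand to Ax^2 + Bx + C = 0, where b-k = 12.694
A = 1+m^2 = 7.901129
B = 2(m(b-k) - h) = 2(-2.6270*12.694 + 7) = -52.694276
C = h^2 + (b-k)^2 - r^2 = 49 + 161.137636 - 16 = 194.137636
disc = B^2-4AC = 2776.6867 - 6135.6260 = -3358.9393
disc < 0

0 intersection points


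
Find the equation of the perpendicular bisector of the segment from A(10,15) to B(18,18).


Midpoint = (14, 16.5)
Slope of AB = dy/dx = 3/8 = 0.3750
Perp slope = -dx/dy = -8/3 = -2.6667
b = My - (perp slope)*Mx = 16.5 + (8*14)/3 = 16.5 + 37.3333 = 53.8333

y = -2.6667x + 53.8333


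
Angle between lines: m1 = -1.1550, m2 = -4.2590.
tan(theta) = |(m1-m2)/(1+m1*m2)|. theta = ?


m1-m2 = 3.104
1+m1*m2 = 5.919145
tan(theta) = |3.104/5.919145| = 0.524400
theta = arctan(|3.104/5.919145|) = 27.6725 degrees (acute angle)

27.6725 degrees


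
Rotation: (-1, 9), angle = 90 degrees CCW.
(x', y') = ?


cos(90) = 0, sin(90) = 1
x' = -1*0 - 9*1 = -9
y' = -1*1 + 9*0 = -1

(-9, -1)


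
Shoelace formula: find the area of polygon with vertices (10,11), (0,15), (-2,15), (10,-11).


sum(xi*y_{i+1}) = 10*15 + 0*15 - 2*(-11) + 10*11 = 282
sum(yi*x_{i+1}) = 11*0 + 15*(-2) + 15*10 - 11*10 = 10
Area = |282 - 10|/2 = 272/2 = 136.0000

136.0000 sq units


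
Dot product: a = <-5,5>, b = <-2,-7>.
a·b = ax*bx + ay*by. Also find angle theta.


a·b = -5*(-2) + 5*(-7) = 10 - 35 = -25
|a| = sqrt(25+25) = 7.0711
|b| = sqrt(4+49) = 7.2801
cos(theta) = -25/(sqrt(50)*sqrt(53)) = -25/sqrt(2650) = -0.485643
theta = arccos(-25/sqrt(2650)) = 119.0546 degrees

a·b = -25, theta = 119.0546 deg


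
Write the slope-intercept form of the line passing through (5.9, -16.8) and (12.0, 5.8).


m = (22.6)/(6.1) = 3.7049
b = y1 - m*x1 = -16.8 - (22.6*5.9)/(6.1) = -16.8 - 21.8590 = -38.6590

y = 3.7049x - 38.6590


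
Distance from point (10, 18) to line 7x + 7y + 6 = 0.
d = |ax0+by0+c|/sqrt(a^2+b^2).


|7*10 + 7*18 + 6| = |202| = 202
sqrt(49 + 49) = sqrt(98) = 9.8995
d = 202/sqrt(98) = 20.4051

20.4051


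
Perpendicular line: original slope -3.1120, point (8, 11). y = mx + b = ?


Perpendicular slope = -1/m1 = -1/(-3.1120) = 0.3213
b2 = y0 - m2*x0 = 11 + 8/(-3.1120) = 11 - 2.5707 = 8.4293

y = 0.3213x + 8.4293


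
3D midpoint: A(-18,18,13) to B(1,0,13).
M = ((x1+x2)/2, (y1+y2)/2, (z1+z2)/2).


Mx = (-18+1)/2 = -8.5000
My = (18+0)/2 = 9.0000
Mz = (13+13)/2 = 13.0000

M = (-8.5000, 9.0000, 13.0000)


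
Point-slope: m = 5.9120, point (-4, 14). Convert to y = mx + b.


y - 14 = 5.9120(x + 4)
y = 5.9120x + 14 - 5.9120*(-4)
y = 5.9120x + 37.6480

y = 5.9120x + 37.6480


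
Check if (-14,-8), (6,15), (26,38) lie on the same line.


-14*(15-38) + 6*(38+ 8) + 26*(-8-15)
= 322 + 276 - 598 = 0

Yes, collinear (determinant = 0)


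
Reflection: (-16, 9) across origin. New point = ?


Reflection rule for origin: (-x, -y)
(-16, 9) -> (16, -9)

(16, -9)


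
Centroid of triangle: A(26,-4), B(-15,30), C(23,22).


Gx = (26- 15+23)/3 = 34/3 = 11.3333
Gy = (-4+30+22)/3 = 48/3 = 16.0000

G = (11.3333, 16.0000)


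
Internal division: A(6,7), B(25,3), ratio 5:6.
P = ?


Px = (5*25 + 6*6)/11 = 161/11 = 14.6364
Py = (5*3 + 6*7)/11 = 57/11 = 5.1818

P = (14.6364, 5.1818)


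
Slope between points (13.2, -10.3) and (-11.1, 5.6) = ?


dy = 5.6 + 10.3 = 15.9
dx = -11.1 - 13.2 = -24.3
m = 15.9/(-24.3) = -0.6543

m = -0.6543


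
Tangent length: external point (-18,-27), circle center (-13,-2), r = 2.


d = sqrt((-18+ 13)^2 + (-27+ 2)^2) = sqrt(25+625) = 25.4951
L = sqrt(650.0000 - 4) = sqrt(646.0000) = 25.4165

25.4165


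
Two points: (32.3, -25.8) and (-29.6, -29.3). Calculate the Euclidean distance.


dx = -29.6 - 32.3 = -61.9
dy = -29.3 + 25.8 = -3.5
d = sqrt(3831.61 + 12.25) = sqrt(3843.86) = 61.9989

61.9989


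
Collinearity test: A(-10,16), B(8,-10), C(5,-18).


-10*(-10+ 18) + 8*(-18-16) + 5*(16+ 10)
= -80 - 272 + 130 = -222

No, not collinear (determinant = -222)


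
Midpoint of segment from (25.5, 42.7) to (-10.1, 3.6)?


Mx = (25.5 - 10.1)/2 = 15.4/2 = 7.7000
My = (42.7 + 3.6)/2 = 46.3/2 = 23.1500

(7.7000, 23.1500)


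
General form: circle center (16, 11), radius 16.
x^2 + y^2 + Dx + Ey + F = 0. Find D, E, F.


(x-16)^2 + (y-11)^2 = 16^2
D = -2h = -32, E = -2k = -22
F = h^2+k^2-r^2 = 256+121-256 = 121

D = -32, E = -22, F = 121


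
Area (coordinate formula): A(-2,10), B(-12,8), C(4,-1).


-2*(8+ 1) = -18
-12*(-1-10) = 132
4*(10-8) = 8
sum = 122
Area = |122|/2 = 61.0000

61.0000 sq units


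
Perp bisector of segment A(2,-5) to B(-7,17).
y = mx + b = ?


Midpoint = (-2.5, 6)
Slope of AB = dy/dx = 22/(-9) = -2.4444
Perp slope = -dx/dy = 9/22 = 0.4091
b = My - (perp slope)*Mx = 6 + (-9*(-2.5))/22 = 6 + 1.0227 = 7.0227

y = 0.4091x + 7.0227


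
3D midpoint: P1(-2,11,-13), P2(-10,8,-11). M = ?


Mx = (-2- 10)/2 = -6.0000
My = (11+8)/2 = 9.5000
Mz = (-13- 11)/2 = -12.0000

M = (-6.0000, 9.5000, -12.0000)


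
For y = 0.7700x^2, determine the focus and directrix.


a = 0.7700
1/(4a) = 0.3247
Focus = (0, 0.3247)
Directrix: y = -0.3247

Focus = (0, 0.3247), Directrix: y = -0.3247


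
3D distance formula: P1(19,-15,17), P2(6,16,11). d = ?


dx=-13, dy=31, dz=-6
d = sqrt(169+961+36) = sqrt(1166) = 34.1467

34.1467


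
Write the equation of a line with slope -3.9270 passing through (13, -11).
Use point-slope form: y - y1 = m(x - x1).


y + 11 = -3.9270(x - 13)
y = -3.9270x - 11 + 3.9270*13
y = -3.9270x + 40.0510

y = -3.9270x + 40.0510


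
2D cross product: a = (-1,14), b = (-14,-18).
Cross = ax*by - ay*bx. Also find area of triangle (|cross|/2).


cross = -1*(-18) - 14*(-14) = 18 + 196 = 214
Triangle area = |214|/2 = 214/2 = 107.0000

cross = 214, triangle area = 107.0000


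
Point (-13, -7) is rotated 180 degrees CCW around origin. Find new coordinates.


cos(180) = -1, sin(180) = 0
x' = -13*(-1) + 7*0 = 13
y' = -13*0 - 7*(-1) = 7

(13, 7)


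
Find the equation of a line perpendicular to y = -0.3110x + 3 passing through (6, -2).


Perpendicular slope = -1/m1 = -1/(-0.3110) = 3.2154
b2 = y0 - m2*x0 = -2 + 6/(-0.3110) = -2 - 19.2926 = -21.2926

y = 3.2154x - 21.2926


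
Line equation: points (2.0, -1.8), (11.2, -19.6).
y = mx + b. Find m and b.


m = (-17.8)/(9.2) = -1.9348
b = y1 - m*x1 = -1.8 - (-17.8*2.0)/(9.2) = -1.8 + 3.8696 = 2.0696

y = -1.9348x + 2.0696


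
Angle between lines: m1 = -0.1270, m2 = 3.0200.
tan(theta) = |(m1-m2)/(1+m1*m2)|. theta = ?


m1-m2 = -3.147
1+m1*m2 = 0.61646
tan(theta) = |-3.147/0.61646| = 5.104954
theta = arctan(|-3.147/0.61646|) = 78.9168 degrees (acute angle)

78.9168 degrees


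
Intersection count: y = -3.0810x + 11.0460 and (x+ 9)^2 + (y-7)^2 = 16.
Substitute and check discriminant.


Substitute y = -3.0810x + 11.0460: (x+ 9)^2 + (-3.0810x+11.0460-7)^2 = 16
Expand to Ax^2 + Bx + C = 0, where b-k = 4.046
A = 1+m^2 = 10.492561
B = 2(m(b-k) - h) = 2(-3.0810*4.046 + 9) = -6.931452
C = h^2 + (b-k)^2 - r^2 = 81 + 16.370116 - 16 = 81.370116
disc = B^2-4AC = 48.0450 - 3415.1236 = -3367.0786
disc < 0

0 intersection points


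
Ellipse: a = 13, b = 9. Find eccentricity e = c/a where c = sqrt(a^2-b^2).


c = sqrt(169-81) = sqrt(88) = 9.3808
e = c/a = sqrt(88)/13 = 0.7216

e = 0.7216


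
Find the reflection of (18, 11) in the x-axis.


Reflection rule for x-axis: (x, -y)
(18, 11) -> (18, -11)

(18, -11)


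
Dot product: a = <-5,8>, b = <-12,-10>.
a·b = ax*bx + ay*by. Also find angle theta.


a·b = -5*(-12) + 8*(-10) = 60 - 80 = -20
|a| = sqrt(25+64) = 9.4340
|b| = sqrt(144+100) = 15.6205
cos(theta) = -20/(sqrt(89)*sqrt(244)) = -20/sqrt(21716) = -0.135719
theta = arccos(-20/sqrt(21716)) = 97.8002 degrees

a·b = -20, theta = 97.8002 deg


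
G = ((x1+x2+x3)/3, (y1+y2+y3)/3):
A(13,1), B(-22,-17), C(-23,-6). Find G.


Gx = (13- 22- 23)/3 = -32/3 = -10.6667
Gy = (1- 17- 6)/3 = -22/3 = -7.3333

G = (-10.6667, -7.3333)


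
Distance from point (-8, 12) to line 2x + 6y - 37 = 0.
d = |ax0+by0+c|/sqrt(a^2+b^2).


|2*(-8) + 6*12 - 37| = |19| = 19
sqrt(4 + 36) = sqrt(40) = 6.3246
d = 19/sqrt(40) = 3.0042

3.0042


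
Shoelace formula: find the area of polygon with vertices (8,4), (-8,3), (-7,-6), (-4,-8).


sum(xi*y_{i+1}) = 8*3 - 8*(-6) - 7*(-8) - 4*4 = 112
sum(yi*x_{i+1}) = 4*(-8) + 3*(-7) - 6*(-4) - 8*8 = -93
Area = |112 + 93|/2 = 205/2 = 102.5000

102.5000 sq units


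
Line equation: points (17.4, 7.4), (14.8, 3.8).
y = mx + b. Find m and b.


m = (-3.6)/(-2.6) = 1.3846
b = y1 - m*x1 = 7.4 - (-3.6*17.4)/(-2.6) = 7.4 - 24.0923 = -16.6923

y = 1.3846x - 16.6923


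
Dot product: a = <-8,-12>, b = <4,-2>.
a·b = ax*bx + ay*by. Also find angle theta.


a·b = -8*4 - 12*(-2) = -32 + 24 = -8
|a| = sqrt(64+144) = 14.4222
|b| = sqrt(16+4) = 4.4721
cos(theta) = -8/(sqrt(208)*sqrt(20)) = -8/sqrt(4160) = -0.124035
theta = arccos(-8/sqrt(4160)) = 97.1250 degrees

a·b = -8, theta = 97.1250 deg


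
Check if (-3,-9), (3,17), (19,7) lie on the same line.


-3*(17-7) + 3*(7+ 9) + 19*(-9-17)
= -30 + 48 - 494 = -476

No, not collinear (determinant = -476)


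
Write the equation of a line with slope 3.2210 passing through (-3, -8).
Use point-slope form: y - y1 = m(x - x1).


y + 8 = 3.2210(x + 3)
y = 3.2210x - 8 - 3.2210*(-3)
y = 3.2210x + 1.6630

y = 3.2210x + 1.6630


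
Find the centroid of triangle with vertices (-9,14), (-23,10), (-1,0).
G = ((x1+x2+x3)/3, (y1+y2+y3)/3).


Gx = (-9- 23- 1)/3 = -33/3 = -11.0000
Gy = (14+10+0)/3 = 24/3 = 8.0000

G = (-11.0000, 8.0000)


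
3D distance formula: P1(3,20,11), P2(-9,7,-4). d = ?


dx=-12, dy=-13, dz=-15
d = sqrt(144+169+225) = sqrt(538) = 23.1948

23.1948


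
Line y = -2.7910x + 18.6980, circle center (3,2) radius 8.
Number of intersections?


Substitute y = -2.7910x + 18.6980: (x-3)^2 + (-2.7910x+18.6980-2)^2 = 64
Expand to Ax^2 + Bx + C = 0, where b-k = 16.698
A = 1+m^2 = 8.789681
B = 2(m(b-k) - h) = 2(-2.7910*16.698 - 3) = -99.208236
C = h^2 + (b-k)^2 - r^2 = 9 + 278.823204 - 64 = 223.823204
disc = B^2-4AC = 9842.2741 - 7869.3383 = 1972.9358
disc > 0

2 intersection points


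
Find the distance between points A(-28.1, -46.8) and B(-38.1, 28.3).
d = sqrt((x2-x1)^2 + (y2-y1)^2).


dx = -38.1 + 28.1 = -10.0
dy = 28.3 + 46.8 = 75.1
d = sqrt(100.0 + 5640.01) = sqrt(5740.01) = 75.7629

75.7629


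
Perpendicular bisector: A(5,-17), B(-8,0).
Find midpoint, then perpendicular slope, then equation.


Midpoint = (-1.5, -8.5)
Slope of AB = dy/dx = 17/(-13) = -1.3077
Perp slope = -dx/dy = 13/17 = 0.7647
b = My - (perp slope)*Mx = -8.5 + (-13*(-1.5))/17 = -8.5 + 1.1471 = -7.3529

y = 0.7647x - 7.3529


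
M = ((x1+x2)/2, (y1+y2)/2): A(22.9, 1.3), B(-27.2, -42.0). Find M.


Mx = (22.9 - 27.2)/2 = -4.3/2 = -2.1500
My = (1.3 - 42.0)/2 = -40.7/2 = -20.3500

(-2.1500, -20.3500)


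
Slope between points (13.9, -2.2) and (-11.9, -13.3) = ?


dy = -13.3 + 2.2 = -11.1
dx = -11.9 - 13.9 = -25.8
m = -11.1/(-25.8) = 0.4302

m = 0.4302


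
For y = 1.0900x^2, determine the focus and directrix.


a = 1.0900
1/(4a) = 0.2294
Focus = (0, 0.2294)
Directrix: y = -0.2294

Focus = (0, 0.2294), Directrix: y = -0.2294


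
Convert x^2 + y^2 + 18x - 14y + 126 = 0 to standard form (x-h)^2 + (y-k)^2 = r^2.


h = -D/2 = -18/2 = -9
k = -E/2 = 14/2 = 7
r^2 = h^2 + k^2 - F = 81 + 49 - 126 = 4
r = 2

Center (-9, 7), radius = 2


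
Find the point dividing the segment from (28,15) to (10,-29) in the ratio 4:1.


Px = (4*10 + 1*28)/5 = 68/5 = 13.6000
Py = (4*(-29) + 1*15)/5 = -101/5 = -20.2000

P = (13.6000, -20.2000)


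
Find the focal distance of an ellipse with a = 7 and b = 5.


c^2 = 7^2 - 5^2 = 49 - 25 = 24
c = sqrt(24) = 4.8990

c = 4.8990


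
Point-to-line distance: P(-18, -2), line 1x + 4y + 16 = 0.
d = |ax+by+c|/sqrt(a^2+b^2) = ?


|1*(-18) + 4*(-2) + 16| = |-10| = 10
sqrt(1 + 16) = sqrt(17) = 4.1231
d = 10/sqrt(17) = 2.4254

2.4254


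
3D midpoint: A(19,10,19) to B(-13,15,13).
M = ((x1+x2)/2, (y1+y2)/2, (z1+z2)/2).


Mx = (19- 13)/2 = 3.0000
My = (10+15)/2 = 12.5000
Mz = (19+13)/2 = 16.0000

M = (3.0000, 12.5000, 16.0000)


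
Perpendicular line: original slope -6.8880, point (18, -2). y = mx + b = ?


Perpendicular slope = -1/m1 = -1/(-6.8880) = 0.1452
b2 = y0 - m2*x0 = -2 + 18/(-6.8880) = -2 - 2.6132 = -4.6132

y = 0.1452x - 4.6132


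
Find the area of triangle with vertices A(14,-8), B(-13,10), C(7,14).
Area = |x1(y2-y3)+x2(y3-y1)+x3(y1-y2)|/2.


14*(10-14) = -56
-13*(14+ 8) = -286
7*(-8-10) = -126
sum = -468
Area = |-468|/2 = 234.0000

234.0000 sq units


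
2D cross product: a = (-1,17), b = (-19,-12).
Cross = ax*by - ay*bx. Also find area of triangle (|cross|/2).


cross = -1*(-12) - 17*(-19) = 12 + 323 = 335
Triangle area = |335|/2 = 335/2 = 167.5000

cross = 335, triangle area = 167.5000


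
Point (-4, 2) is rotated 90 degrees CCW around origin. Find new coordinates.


cos(90) = 0, sin(90) = 1
x' = -4*0 - 2*1 = -2
y' = -4*1 + 2*0 = -4

(-2, -4)


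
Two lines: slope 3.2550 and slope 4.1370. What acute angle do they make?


m1-m2 = -0.882
1+m1*m2 = 14.465935
tan(theta) = |-0.882/14.465935| = 0.060971
theta = arctan(|-0.882/14.465935|) = 3.4891 degrees (acute angle)

3.4891 degrees


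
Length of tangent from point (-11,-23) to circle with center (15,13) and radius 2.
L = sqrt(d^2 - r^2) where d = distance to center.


d = sqrt((-11-15)^2 + (-23-13)^2) = sqrt(676+1296) = 44.4072
L = sqrt(1972.0000 - 4) = sqrt(1968.0000) = 44.3621

44.3621


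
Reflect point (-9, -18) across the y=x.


Reflection rule for y=x: (y, x)
(-9, -18) -> (-18, -9)

(-18, -9)


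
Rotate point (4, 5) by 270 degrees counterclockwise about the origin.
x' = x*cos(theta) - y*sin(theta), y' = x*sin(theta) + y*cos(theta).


cos(270) = 0, sin(270) = -1
x' = 4*0 - 5*(-1) = 5
y' = 4*(-1) + 5*0 = -4

(5, -4)


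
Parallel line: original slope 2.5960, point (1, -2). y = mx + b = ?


Parallel lines have equal slopes.
m2 = 2.5960
b2 = -2 - 2.5960*1 = -4.5960

y = 2.5960x - 4.5960


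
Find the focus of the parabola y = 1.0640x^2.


a = 1.0640
4a = 4.2560
focus = (0, 1/4.2560) = (0, 0.2350)

Focus = (0, 0.2350)


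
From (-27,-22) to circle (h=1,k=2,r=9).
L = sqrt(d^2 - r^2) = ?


d = sqrt((-27-1)^2 + (-22-2)^2) = sqrt(784+576) = 36.8782
L = sqrt(1360.0000 - 81) = sqrt(1279.0000) = 35.7631

35.7631


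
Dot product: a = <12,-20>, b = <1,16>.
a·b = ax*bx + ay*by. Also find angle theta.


a·b = 12*1 - 20*16 = 12 - 320 = -308
|a| = sqrt(144+400) = 23.3238
|b| = sqrt(1+256) = 16.0312
cos(theta) = -308/(sqrt(544)*sqrt(257)) = -308/sqrt(139808) = -0.823730
theta = arccos(-308/sqrt(139808)) = 145.4599 degrees

a·b = -308, theta = 145.4599 deg


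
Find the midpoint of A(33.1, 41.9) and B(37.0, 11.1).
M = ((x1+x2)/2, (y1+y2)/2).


Mx = (33.1 + 37.0)/2 = 70.1/2 = 35.0500
My = (41.9 + 11.1)/2 = 53.0/2 = 26.5000

(35.0500, 26.5000)


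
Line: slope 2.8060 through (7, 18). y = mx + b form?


y - 18 = 2.8060(x - 7)
y = 2.8060x + 18 - 2.8060*7
y = 2.8060x - 1.6420

y = 2.8060x - 1.6420


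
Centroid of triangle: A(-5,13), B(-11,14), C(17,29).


Gx = (-5- 11+17)/3 = 1/3 = 0.3333
Gy = (13+14+29)/3 = 56/3 = 18.6667

G = (0.3333, 18.6667)


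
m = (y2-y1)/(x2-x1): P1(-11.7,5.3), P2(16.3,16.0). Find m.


dy = 16.0 - 5.3 = 10.7
dx = 16.3 + 11.7 = 28.0
m = 10.7/28.0 = 0.3821

m = 0.3821


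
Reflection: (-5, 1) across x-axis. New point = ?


Reflection rule for x-axis: (x, -y)
(-5, 1) -> (-5, -1)

(-5, -1)


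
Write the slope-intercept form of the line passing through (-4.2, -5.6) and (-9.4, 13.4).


m = (19.0)/(-5.2) = -3.6538
b = y1 - m*x1 = -5.6 - (19.0*(-4.2))/(-5.2) = -5.6 - 15.3462 = -20.9462

y = -3.6538x - 20.9462


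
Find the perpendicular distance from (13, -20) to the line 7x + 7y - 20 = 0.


|7*13 + 7*(-20) - 20| = |-69| = 69
sqrt(49 + 49) = sqrt(98) = 9.8995
d = 69/sqrt(98) = 6.9701

6.9701


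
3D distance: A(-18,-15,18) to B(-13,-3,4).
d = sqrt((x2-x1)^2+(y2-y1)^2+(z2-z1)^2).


dx=5, dy=12, dz=-14
d = sqrt(25+144+196) = sqrt(365) = 19.1050

19.1050


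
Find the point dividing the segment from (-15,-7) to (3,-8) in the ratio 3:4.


Px = (3*3 + 4*(-15))/7 = -51/7 = -7.2857
Py = (3*(-8) + 4*(-7))/7 = -52/7 = -7.4286

P = (-7.2857, -7.4286)


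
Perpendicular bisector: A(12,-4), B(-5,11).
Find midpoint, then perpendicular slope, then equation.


Midpoint = (3.5, 3.5)
Slope of AB = dy/dx = 15/(-17) = -0.8824
Perp slope = -dx/dy = 17/15 = 1.1333
b = My - (perp slope)*Mx = 3.5 + (-17*3.5)/15 = 3.5 - 3.9667 = -0.4667

y = 1.1333x - 0.4667


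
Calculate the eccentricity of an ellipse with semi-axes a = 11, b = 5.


c = sqrt(121-25) = sqrt(96) = 9.7980
e = c/a = sqrt(96)/11 = 0.8907

e = 0.8907


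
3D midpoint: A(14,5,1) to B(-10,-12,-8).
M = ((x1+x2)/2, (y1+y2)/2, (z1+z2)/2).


Mx = (14- 10)/2 = 2.0000
My = (5- 12)/2 = -3.5000
Mz = (1- 8)/2 = -3.5000

M = (2.0000, -3.5000, -3.5000)


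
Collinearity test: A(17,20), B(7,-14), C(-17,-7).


17*(-14+ 7) + 7*(-7-20) - 17*(20+ 14)
= -119 - 189 - 578 = -886

No, not collinear (determinant = -886)


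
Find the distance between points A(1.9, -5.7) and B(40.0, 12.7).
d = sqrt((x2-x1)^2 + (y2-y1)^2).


dx = 40.0 - 1.9 = 38.1
dy = 12.7 + 5.7 = 18.4
d = sqrt(1451.61 + 338.56) = sqrt(1790.17) = 42.3104

42.3104


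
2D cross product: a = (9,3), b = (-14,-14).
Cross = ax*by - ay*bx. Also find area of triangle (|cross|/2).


cross = 9*(-14) - 3*(-14) = -126 + 42 = -84
Triangle area = |-84|/2 = 84/2 = 42.0000

cross = -84, triangle area = 42.0000


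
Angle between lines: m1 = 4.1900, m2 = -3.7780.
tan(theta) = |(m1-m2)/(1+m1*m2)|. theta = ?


m1-m2 = 7.968
1+m1*m2 = -14.82982
tan(theta) = |7.968/(-14.82982)| = 0.537296
theta = arctan(|7.968/(-14.82982)|) = 28.2490 degrees (acute angle)

28.2490 degrees


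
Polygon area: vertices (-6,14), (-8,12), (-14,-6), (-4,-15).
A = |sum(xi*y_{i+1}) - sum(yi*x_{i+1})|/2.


sum(xi*y_{i+1}) = -6*12 - 8*(-6) - 14*(-15) - 4*14 = 130
sum(yi*x_{i+1}) = 14*(-8) + 12*(-14) - 6*(-4) - 15*(-6) = -166
Area = |130 + 166|/2 = 296/2 = 148.0000

148.0000 sq units


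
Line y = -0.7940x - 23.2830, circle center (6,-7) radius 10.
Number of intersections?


Substitute y = -0.7940x - 23.2830: (x-6)^2 + (-0.7940x- 23.2830+ 7)^2 = 100
Expand to Ax^2 + Bx + C = 0, where b-k = -16.283
A = 1+m^2 = 1.630436
B = 2(m(b-k) - h) = 2(-0.7940*(-16.283) - 6) = 13.857404
C = h^2 + (b-k)^2 - r^2 = 36 + 265.136089 - 100 = 201.136089
disc = B^2-4AC = 192.0276 - 1311.7581 = -1119.7305
disc < 0

0 intersection points


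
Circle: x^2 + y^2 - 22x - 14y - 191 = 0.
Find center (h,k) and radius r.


h = -D/2 = 22/2 = 11
k = -E/2 = 14/2 = 7
r^2 = h^2 + k^2 - F = 121 + 49 + 191 = 361
r = 19

Center (11, 7), radius = 19


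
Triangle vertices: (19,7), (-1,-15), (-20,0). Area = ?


19*(-15-0) = -285
-1*(0-7) = 7
-20*(7+ 15) = -440
sum = -718
Area = |-718|/2 = 359.0000

359.0000 sq units


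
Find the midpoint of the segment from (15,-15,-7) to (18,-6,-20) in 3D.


Mx = (15+18)/2 = 16.5000
My = (-15- 6)/2 = -10.5000
Mz = (-7- 20)/2 = -13.5000

M = (16.5000, -10.5000, -13.5000)


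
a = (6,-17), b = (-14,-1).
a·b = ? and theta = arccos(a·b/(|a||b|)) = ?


a·b = 6*(-14) - 17*(-1) = -84 + 17 = -67
|a| = sqrt(36+289) = 18.0278
|b| = sqrt(196+1) = 14.0357
cos(theta) = -67/(sqrt(325)*sqrt(197)) = -67/sqrt(64025) = -0.264789
theta = arccos(-67/sqrt(64025)) = 105.3544 degrees

a·b = -67, theta = 105.3544 deg


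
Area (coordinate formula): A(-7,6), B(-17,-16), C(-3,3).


-7*(-16-3) = 133
-17*(3-6) = 51
-3*(6+ 16) = -66
sum = 118
Area = |118|/2 = 59.0000

59.0000 sq units


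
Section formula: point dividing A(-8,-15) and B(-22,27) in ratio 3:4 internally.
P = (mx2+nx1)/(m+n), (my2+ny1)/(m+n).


Px = (3*(-22) + 4*(-8))/7 = -98/7 = -14.0000
Py = (3*27 + 4*(-15))/7 = 21/7 = 3.0000

P = (-14.0000, 3.0000)


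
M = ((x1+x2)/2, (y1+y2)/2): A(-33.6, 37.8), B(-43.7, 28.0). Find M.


Mx = (-33.6 - 43.7)/2 = -77.3/2 = -38.6500
My = (37.8 + 28.0)/2 = 65.8/2 = 32.9000

(-38.6500, 32.9000)


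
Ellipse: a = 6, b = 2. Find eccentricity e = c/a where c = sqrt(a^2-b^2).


c = sqrt(36-4) = sqrt(32) = 5.6569
e = c/a = sqrt(32)/6 = 0.9428

e = 0.9428


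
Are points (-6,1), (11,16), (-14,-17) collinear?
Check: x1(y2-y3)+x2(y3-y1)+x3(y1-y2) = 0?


-6*(16+ 17) + 11*(-17-1) - 14*(1-16)
= -198 - 198 + 210 = -186

No, not collinear (determinant = -186)


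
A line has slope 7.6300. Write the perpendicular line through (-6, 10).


Perpendicular slope = -1/m1 = -1/7.6300 = -0.1311
b2 = y0 - m2*x0 = 10 - 6/7.6300 = 10 - 0.7864 = 9.2136

y = -0.1311x + 9.2136


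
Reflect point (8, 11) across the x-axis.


Reflection rule for x-axis: (x, -y)
(8, 11) -> (8, -11)

(8, -11)


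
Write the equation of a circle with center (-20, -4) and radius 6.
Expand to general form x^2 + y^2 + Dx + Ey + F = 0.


(x+ 20)^2 + (y+ 4)^2 = 6^2
D = -2h = 40, E = -2k = 8
F = h^2+k^2-r^2 = 400+16-36 = 380

x^2 + y^2 + 40x + 8y + 380 = 0


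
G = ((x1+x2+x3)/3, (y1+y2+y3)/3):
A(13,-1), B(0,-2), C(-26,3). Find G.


Gx = (13+0- 26)/3 = -13/3 = -4.3333
Gy = (-1- 2+3)/3 = 0/3 = 0

G = (-4.3333, 0)


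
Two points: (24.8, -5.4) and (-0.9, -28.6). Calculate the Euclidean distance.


dx = -0.9 - 24.8 = -25.7
dy = -28.6 + 5.4 = -23.2
d = sqrt(660.49 + 538.24) = sqrt(1198.73) = 34.6227

34.6227


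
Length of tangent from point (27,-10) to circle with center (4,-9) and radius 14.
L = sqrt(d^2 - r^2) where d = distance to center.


d = sqrt((27-4)^2 + (-10+ 9)^2) = sqrt(529+1) = 23.0217
L = sqrt(530.0000 - 196) = sqrt(334.0000) = 18.2757

18.2757


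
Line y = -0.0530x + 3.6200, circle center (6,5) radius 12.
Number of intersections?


Substitute y = -0.0530x + 3.6200: (x-6)^2 + (-0.0530x+3.6200-5)^2 = 144
Expand to Ax^2 + Bx + C = 0, where b-k = -1.38
A = 1+m^2 = 1.002809
B = 2(m(b-k) - h) = 2(-0.0530*(-1.38) - 6) = -11.85372
C = h^2 + (b-k)^2 - r^2 = 36 + 1.9044 - 144 = -106.0956
disc = B^2-4AC = 140.5107 + 425.5745 = 566.0852
disc > 0

2 intersection points


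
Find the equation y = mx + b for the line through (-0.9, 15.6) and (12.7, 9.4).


m = (-6.2)/(13.6) = -0.4559
b = y1 - m*x1 = 15.6 - (-6.2*(-0.9))/(13.6) = 15.6 - 0.4103 = 15.1897

y = -0.4559x + 15.1897


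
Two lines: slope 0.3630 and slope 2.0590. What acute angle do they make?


m1-m2 = -1.696
1+m1*m2 = 1.747417
tan(theta) = |-1.696/1.747417| = 0.970575
theta = arctan(|-1.696/1.747417|) = 44.1445 degrees (acute angle)

44.1445 degrees


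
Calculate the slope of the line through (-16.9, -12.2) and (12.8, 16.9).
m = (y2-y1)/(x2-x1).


dy = 16.9 + 12.2 = 29.1
dx = 12.8 + 16.9 = 29.7
m = 29.1/29.7 = 0.9798

m = 0.9798


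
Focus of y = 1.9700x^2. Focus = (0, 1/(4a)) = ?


a = 1.9700
4a = 7.8800
focus = (0, 1/7.8800) = (0, 0.1269)

Focus = (0, 0.1269)


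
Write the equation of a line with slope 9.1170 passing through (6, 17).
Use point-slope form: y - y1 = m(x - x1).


y - 17 = 9.1170(x - 6)
y = 9.1170x + 17 - 9.1170*6
y = 9.1170x - 37.7020

y = 9.1170x - 37.7020


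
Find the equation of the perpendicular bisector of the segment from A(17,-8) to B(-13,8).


Midpoint = (2, 0)
Slope of AB = dy/dx = 16/(-30) = -0.5333
Perp slope = -dx/dy = 30/16 = 1.8750
b = My - (perp slope)*Mx = 0 + (-30*2)/16 = 0 - 3.7500 = -3.7500

y = 1.8750x - 3.7500


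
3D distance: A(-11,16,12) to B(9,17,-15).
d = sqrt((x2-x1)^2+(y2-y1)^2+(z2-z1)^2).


dx=20, dy=1, dz=-27
d = sqrt(400+1+729) = sqrt(1130) = 33.6155

33.6155


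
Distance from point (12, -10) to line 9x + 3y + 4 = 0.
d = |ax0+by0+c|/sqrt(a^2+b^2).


|9*12 + 3*(-10) + 4| = |82| = 82
sqrt(81 + 9) = sqrt(90) = 9.4868
d = 82/sqrt(90) = 8.6436

8.6436


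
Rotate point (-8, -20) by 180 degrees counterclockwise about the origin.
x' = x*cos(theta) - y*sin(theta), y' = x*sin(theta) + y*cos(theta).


cos(180) = -1, sin(180) = 0
x' = -8*(-1) + 20*0 = 8
y' = -8*0 - 20*(-1) = 20

(8, 20)


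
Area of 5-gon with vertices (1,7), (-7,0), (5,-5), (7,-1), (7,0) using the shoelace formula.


sum(xi*y_{i+1}) = 1*0 - 7*(-5) + 5*(-1) + 7*0 + 7*7 = 79
sum(yi*x_{i+1}) = 7*(-7) + 0*5 - 5*7 - 1*7 + 0*1 = -91
Area = |79 + 91|/2 = 170/2 = 85.0000

85.0000 sq units


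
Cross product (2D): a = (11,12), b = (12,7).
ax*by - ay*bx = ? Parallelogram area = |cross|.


cross = 11*7 - 12*12 = 77 - 144 = -67
Parallelogram area = |-67| = 67

cross = -67, parallelogram area = 67


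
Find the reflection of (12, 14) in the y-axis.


Reflection rule for y-axis: (-x, y)
(12, 14) -> (-12, 14)

(-12, 14)


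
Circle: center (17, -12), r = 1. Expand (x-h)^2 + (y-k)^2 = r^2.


(x-17)^2 + (y+ 12)^2 = 1^2
D = -2h = -34, E = -2k = 24
F = h^2+k^2-r^2 = 289+144-1 = 432

x^2 + y^2 - 34x + 24y + 432 = 0


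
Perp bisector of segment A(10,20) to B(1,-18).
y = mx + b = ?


Midpoint = (5.5, 1)
Slope of AB = dy/dx = -38/(-9) = 4.2222
Perp slope = -dx/dy = -9/38 = -0.2368
b = My - (perp slope)*Mx = 1 + (-9*5.5)/(-38) = 1 + 1.3026 = 2.3026

y = -0.2368x + 2.3026


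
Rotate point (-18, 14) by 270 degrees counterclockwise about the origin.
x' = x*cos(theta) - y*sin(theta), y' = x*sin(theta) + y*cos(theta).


cos(270) = 0, sin(270) = -1
x' = -18*0 - 14*(-1) = 14
y' = -18*(-1) + 14*0 = 18

(14, 18)


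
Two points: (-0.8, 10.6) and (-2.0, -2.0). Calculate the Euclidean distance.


dx = -2.0 + 0.8 = -1.2
dy = -2.0 - 10.6 = -12.6
d = sqrt(1.44 + 158.76) = sqrt(160.2) = 12.6570

12.6570


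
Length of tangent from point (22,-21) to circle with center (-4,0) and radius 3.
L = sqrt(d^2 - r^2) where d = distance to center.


d = sqrt((22+ 4)^2 + (-21-0)^2) = sqrt(676+441) = 33.4215
L = sqrt(1117.0000 - 9) = sqrt(1108.0000) = 33.2866

33.2866


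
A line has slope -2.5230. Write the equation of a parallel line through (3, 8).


Parallel lines have equal slopes.
m2 = -2.5230
b2 = 8 + 2.5230*3 = 15.5690

y = -2.5230x + 15.5690


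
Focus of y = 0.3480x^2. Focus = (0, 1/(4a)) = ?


a = 0.3480
4a = 1.3920
focus = (0, 1/1.3920) = (0, 0.7184)

Focus = (0, 0.7184)


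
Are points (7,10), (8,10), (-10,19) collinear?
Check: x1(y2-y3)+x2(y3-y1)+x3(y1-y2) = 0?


7*(10-19) + 8*(19-10) - 10*(10-10)
= -63 + 72 + 0 = 9

No, not collinear (determinant = 9)


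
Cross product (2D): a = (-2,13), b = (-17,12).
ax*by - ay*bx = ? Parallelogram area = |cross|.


cross = -2*12 - 13*(-17) = -24 + 221 = 197
Parallelogram area = |197| = 197

cross = 197, parallelogram area = 197
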